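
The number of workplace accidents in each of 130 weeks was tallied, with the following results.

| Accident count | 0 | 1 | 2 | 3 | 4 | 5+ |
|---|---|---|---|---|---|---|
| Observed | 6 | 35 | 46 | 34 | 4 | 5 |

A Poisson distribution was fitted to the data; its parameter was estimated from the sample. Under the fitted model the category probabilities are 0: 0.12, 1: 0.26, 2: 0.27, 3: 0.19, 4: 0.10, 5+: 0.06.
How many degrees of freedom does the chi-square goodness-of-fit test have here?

There are k = 6 categories and 1 parameter estimated from the data, so df = 6 − 1 − 1 = 4.

4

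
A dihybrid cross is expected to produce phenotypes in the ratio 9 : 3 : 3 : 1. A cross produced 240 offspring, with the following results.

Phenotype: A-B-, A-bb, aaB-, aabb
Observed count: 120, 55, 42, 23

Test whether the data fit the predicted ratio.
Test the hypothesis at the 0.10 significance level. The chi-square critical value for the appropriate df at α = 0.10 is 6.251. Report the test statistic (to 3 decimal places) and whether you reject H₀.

8.356; reject

Ratio total = 16. Expected counts: 240×9/16 = 135, 240×3/16 = 45, 240×3/16 = 45, 240×1/16 = 15.
cat         O        E   (O−E)²/E
A-B-      120      135     1.6667
A-bb       55       45     2.2222
aaB-       42       45     0.2000
aabb       23       15     4.2667
Sum = 8.356
df = 3. Since 8.356 > 6.251, we reject H₀.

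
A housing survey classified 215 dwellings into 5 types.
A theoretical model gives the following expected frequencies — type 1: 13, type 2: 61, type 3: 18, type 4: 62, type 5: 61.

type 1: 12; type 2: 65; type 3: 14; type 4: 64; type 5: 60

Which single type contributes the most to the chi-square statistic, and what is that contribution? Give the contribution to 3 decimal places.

type 3, 0.889

cat         O        E   (O−E)²/E
type 1     12       13     0.0769
type 2     65       61     0.2623
type 3     14       18     0.8889
type 4     64       62     0.0645
type 5     60       61     0.0164
The largest term is for type 3: 0.889.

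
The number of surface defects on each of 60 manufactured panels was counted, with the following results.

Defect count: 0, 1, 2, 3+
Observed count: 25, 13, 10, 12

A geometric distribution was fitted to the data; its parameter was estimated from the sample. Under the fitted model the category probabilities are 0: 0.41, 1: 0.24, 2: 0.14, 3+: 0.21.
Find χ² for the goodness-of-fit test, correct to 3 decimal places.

Expected counts E_i = n·p_i: 60×0.41 = 24.6, 60×0.24 = 14.4, 60×0.14 = 8.4, 60×0.21 = 12.6.
0: (25 − 24.6)²/24.6 = 0.16/24.6 = 0.0065
1: (13 − 14.4)²/14.4 = 1.96/14.4 = 0.1361
2: (10 − 8.4)²/8.4 = 2.56/8.4 = 0.3048
3+: (12 − 12.6)²/12.6 = 0.36/12.6 = 0.0286
Sum = 0.476

0.476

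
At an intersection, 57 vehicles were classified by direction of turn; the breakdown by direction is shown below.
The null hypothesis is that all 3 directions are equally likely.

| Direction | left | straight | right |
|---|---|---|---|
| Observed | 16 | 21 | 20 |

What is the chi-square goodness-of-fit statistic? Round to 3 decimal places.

0.737

Expected count for each of the 3 categories: 57/3 = 19.
cat           O        E   (O−E)²/E
left         16       19     0.4737
straight     21       19     0.2105
right        20       19     0.0526
Sum = 0.737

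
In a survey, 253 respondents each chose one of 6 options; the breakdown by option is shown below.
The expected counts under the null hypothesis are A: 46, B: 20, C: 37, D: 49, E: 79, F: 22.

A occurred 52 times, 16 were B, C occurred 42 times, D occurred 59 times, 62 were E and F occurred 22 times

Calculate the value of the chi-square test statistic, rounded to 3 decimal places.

χ² = (52−46)²/46 + (16−20)²/20 + (42−37)²/37 + (59−49)²/49 + (62−79)²/79 + (22−22)²/22
   = 0.7826 + 0.8000 + 0.6757 + 2.0408 + 3.6582 + 0.0000
Sum = 7.957

7.957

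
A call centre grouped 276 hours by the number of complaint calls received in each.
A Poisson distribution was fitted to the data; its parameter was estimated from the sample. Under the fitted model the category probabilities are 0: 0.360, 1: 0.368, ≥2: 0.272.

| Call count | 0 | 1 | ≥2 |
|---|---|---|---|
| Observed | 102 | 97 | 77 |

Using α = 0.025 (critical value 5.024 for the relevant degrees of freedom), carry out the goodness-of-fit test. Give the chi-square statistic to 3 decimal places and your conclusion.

0.325; do not reject

Expected counts E_i = n·p_i: 276×0.360 = 99.36, 276×0.368 = 101.568, 276×0.272 = 75.072.
χ² = (102−99.36)²/99.36 + (97−101.568)²/101.568 + (77−75.072)²/75.072
   = 0.0701 + 0.2054 + 0.0495
Sum = 0.325
df = 1. Since 0.325 < 5.024, we do not reject H₀.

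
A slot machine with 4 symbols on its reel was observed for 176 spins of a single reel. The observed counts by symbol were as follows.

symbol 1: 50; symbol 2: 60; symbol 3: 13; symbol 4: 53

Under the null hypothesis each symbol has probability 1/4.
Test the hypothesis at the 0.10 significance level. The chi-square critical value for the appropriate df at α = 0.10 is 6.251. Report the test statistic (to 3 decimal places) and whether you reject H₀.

30.318; reject

Expected count for each of the 4 categories: 176/4 = 44.
cat           O        E   (O−E)²/E
symbol 1     50       44     0.8182
symbol 2     60       44     5.8182
symbol 3     13       44    21.8409
symbol 4     53       44     1.8409
Sum = 30.318
df = 3. Since 30.318 > 6.251, we reject H₀.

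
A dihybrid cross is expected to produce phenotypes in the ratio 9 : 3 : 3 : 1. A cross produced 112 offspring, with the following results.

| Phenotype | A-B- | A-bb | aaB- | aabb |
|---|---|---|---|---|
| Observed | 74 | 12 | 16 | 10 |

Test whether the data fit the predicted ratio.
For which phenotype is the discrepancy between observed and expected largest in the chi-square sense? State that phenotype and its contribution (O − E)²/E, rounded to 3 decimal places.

A-bb, 3.857

Ratio total = 16. Expected counts: 112×9/16 = 63, 112×3/16 = 21, 112×3/16 = 21, 112×1/16 = 7.
cat         O        E   (O−E)²/E
A-B-       74       63     1.9206
A-bb       12       21     3.8571
aaB-       16       21     1.1905
aabb       10        7     1.2857
The largest term is for A-bb: 3.857.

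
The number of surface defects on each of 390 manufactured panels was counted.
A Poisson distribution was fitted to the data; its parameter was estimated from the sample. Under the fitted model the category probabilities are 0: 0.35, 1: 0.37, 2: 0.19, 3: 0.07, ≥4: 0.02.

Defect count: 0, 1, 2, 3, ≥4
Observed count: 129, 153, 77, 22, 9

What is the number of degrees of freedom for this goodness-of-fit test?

There are k = 5 categories and 1 parameter estimated from the data, so df = 5 − 1 − 1 = 3.

3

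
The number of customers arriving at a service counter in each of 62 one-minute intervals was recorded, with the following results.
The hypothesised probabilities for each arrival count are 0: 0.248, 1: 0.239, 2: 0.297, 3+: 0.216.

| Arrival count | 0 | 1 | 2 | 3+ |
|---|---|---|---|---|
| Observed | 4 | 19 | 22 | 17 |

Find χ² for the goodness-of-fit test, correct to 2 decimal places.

11.27

Expected counts E_i = n·p_i: 62×0.248 = 15.376, 62×0.239 = 14.818, 62×0.297 = 18.414, 62×0.216 = 13.392.
cat         O        E   (O−E)²/E
0           4   15.376      8.417
1          19   14.818      1.180
2          22   18.414      0.698
3+         17   13.392      0.972
Sum = 11.27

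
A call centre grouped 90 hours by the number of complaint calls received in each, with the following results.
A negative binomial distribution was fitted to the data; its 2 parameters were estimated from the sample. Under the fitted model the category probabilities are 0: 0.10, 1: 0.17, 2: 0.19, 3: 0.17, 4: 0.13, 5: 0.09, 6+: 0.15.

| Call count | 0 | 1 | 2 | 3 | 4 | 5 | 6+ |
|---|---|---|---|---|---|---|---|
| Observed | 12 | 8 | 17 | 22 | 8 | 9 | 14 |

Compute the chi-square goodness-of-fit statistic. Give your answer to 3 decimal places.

8.706

Expected counts E_i = n·p_i: 90×0.10 = 9, 90×0.17 = 15.3, 90×0.19 = 17.1, 90×0.17 = 15.3, 90×0.13 = 11.7, 90×0.09 = 8.1, 90×0.15 = 13.5.
cat         O        E   (O−E)²/E
0          12        9     1.0000
1           8     15.3     3.4830
2          17     17.1     0.0006
3          22     15.3     2.9340
4           8     11.7     1.1701
5           9      8.1     0.1000
6+         14     13.5     0.0185
Sum = 8.706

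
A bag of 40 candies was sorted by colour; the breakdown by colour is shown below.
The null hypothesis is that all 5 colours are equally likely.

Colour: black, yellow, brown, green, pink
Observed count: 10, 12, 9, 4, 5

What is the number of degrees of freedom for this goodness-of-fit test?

There are k = 5 categories and no parameters were estimated from the data, so df = 5 − 1 = 4.

4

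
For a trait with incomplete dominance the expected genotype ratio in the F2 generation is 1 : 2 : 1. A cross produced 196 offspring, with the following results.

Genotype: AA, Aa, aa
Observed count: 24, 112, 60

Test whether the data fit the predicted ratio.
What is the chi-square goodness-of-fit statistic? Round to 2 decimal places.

17.22

Ratio total = 4. Expected counts: 196×1/4 = 49, 196×2/4 = 98, 196×1/4 = 49.
AA: (24 − 49)²/49 = 625/49 = 12.755
Aa: (112 − 98)²/98 = 196/98 = 2.000
aa: (60 − 49)²/49 = 121/49 = 2.469
Sum = 17.22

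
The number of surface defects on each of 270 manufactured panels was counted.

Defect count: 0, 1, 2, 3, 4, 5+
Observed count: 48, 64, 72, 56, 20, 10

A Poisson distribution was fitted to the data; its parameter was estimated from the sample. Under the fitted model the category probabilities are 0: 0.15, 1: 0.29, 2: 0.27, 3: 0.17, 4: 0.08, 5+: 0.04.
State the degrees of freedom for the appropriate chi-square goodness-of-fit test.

4

There are k = 6 categories and 1 parameter estimated from the data, so df = 6 − 1 − 1 = 4.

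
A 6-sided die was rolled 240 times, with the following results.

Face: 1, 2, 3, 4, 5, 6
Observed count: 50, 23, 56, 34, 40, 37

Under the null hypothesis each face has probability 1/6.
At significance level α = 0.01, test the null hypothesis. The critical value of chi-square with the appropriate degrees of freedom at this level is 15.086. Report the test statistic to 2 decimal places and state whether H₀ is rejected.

Expected count for each of the 6 categories: 240/6 = 40.
1: (50 − 40)²/40 = 100/40 = 2.500
2: (23 − 40)²/40 = 289/40 = 7.225
3: (56 − 40)²/40 = 256/40 = 6.400
4: (34 − 40)²/40 = 36/40 = 0.900
5: (40 − 40)²/40 = 0/40 = 0.000
6: (37 − 40)²/40 = 9/40 = 0.225
Sum = 17.25
df = 5. Since 17.25 > 15.086, we reject H₀.

17.25; reject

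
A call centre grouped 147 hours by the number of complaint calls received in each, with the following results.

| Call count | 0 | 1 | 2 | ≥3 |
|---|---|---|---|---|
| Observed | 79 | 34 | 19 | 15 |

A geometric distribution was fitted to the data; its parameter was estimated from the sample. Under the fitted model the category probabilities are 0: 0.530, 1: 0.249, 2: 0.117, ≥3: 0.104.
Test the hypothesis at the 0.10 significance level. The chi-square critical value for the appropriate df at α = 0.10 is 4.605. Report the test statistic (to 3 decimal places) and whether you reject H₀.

0.394; do not reject

Expected counts E_i = n·p_i: 147×0.530 = 77.91, 147×0.249 = 36.603, 147×0.117 = 17.199, 147×0.104 = 15.288.
χ² = (79−77.91)²/77.91 + (34−36.603)²/36.603 + (19−17.199)²/17.199 + (15−15.288)²/15.288
   = 0.0152 + 0.1851 + 0.1886 + 0.0054
Sum = 0.394
df = 2. Since 0.394 < 4.605, we do not reject H₀.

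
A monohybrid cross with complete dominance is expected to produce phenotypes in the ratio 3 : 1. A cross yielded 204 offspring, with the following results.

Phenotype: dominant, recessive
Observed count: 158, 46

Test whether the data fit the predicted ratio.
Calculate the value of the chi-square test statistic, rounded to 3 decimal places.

0.654

Ratio total = 4. Expected counts: 204×3/4 = 153, 204×1/4 = 51.
cat            O        E   (O−E)²/E
dominant     158      153     0.1634
recessive     46       51     0.4902
Sum = 0.654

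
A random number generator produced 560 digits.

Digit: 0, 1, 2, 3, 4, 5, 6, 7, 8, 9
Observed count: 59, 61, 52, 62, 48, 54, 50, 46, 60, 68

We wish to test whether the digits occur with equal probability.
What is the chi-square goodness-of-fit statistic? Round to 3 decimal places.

8.036

Expected count for each of the 10 categories: 560/10 = 56.
0: (59 − 56)²/56 = 9/56 = 0.1607
1: (61 − 56)²/56 = 25/56 = 0.4464
2: (52 − 56)²/56 = 16/56 = 0.2857
3: (62 − 56)²/56 = 36/56 = 0.6429
4: (48 − 56)²/56 = 64/56 = 1.1429
5: (54 − 56)²/56 = 4/56 = 0.0714
6: (50 − 56)²/56 = 36/56 = 0.6429
7: (46 − 56)²/56 = 100/56 = 1.7857
8: (60 − 56)²/56 = 16/56 = 0.2857
9: (68 − 56)²/56 = 144/56 = 2.5714
Sum = 8.036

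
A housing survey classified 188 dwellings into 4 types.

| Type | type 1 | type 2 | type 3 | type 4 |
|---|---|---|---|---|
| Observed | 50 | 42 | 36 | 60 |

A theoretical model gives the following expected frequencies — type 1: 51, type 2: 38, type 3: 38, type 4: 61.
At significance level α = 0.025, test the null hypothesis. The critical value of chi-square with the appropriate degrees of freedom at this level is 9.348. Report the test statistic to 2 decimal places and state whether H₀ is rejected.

0.56; do not reject

cat         O        E   (O−E)²/E
type 1     50       51      0.020
type 2     42       38      0.421
type 3     36       38      0.105
type 4     60       61      0.016
Sum = 0.56
df = 3. Since 0.56 < 9.348, we do not reject H₀.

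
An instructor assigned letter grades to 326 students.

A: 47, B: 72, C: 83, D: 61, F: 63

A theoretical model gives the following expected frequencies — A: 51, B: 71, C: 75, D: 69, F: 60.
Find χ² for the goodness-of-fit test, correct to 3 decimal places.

A: (47 − 51)²/51 = 16/51 = 0.3137
B: (72 − 71)²/71 = 1/71 = 0.0141
C: (83 − 75)²/75 = 64/75 = 0.8533
D: (61 − 69)²/69 = 64/69 = 0.9275
F: (63 − 60)²/60 = 9/60 = 0.1500
Sum = 2.259

2.259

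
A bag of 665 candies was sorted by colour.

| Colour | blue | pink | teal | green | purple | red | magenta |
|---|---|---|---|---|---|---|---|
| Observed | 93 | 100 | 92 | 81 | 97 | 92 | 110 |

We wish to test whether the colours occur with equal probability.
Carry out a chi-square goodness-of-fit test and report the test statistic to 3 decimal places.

Expected count for each of the 7 categories: 665/7 = 95.
cat          O        E   (O−E)²/E
blue        93       95     0.0421
pink       100       95     0.2632
teal        92       95     0.0947
green       81       95     2.0632
purple      97       95     0.0421
red         92       95     0.0947
magenta    110       95     2.3684
Sum = 4.968

4.968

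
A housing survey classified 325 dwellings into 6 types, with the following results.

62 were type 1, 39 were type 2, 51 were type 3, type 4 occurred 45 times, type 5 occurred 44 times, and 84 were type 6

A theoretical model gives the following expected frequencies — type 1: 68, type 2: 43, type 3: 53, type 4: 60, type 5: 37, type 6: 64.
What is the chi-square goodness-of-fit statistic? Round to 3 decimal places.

12.301

χ² = (62−68)²/68 + (39−43)²/43 + (51−53)²/53 + (45−60)²/60 + (44−37)²/37 + (84−64)²/64
   = 0.5294 + 0.3721 + 0.0755 + 3.7500 + 1.3243 + 6.2500
Sum = 12.301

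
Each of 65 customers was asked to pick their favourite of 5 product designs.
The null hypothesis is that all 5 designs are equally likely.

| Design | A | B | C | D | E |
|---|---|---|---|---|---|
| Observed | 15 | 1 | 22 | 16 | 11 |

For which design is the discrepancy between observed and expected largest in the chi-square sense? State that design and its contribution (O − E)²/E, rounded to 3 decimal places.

Under H₀ each category has probability 1/5, so each expected count is 65/5 = 13.
cat         O        E   (O−E)²/E
A          15       13     0.3077
B           1       13    11.0769
C          22       13     6.2308
D          16       13     0.6923
E          11       13     0.3077
The largest term is for B: 11.077.

B, 11.077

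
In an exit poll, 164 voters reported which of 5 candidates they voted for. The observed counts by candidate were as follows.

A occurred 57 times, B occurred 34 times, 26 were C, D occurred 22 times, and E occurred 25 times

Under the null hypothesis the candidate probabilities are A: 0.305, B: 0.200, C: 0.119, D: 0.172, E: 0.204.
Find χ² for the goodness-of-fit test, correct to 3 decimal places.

6.676

Expected counts E_i = n·p_i: 164×0.305 = 50.02, 164×0.200 = 32.8, 164×0.119 = 19.516, 164×0.172 = 28.208, 164×0.204 = 33.456.
χ² = (57−50.02)²/50.02 + (34−32.8)²/32.8 + (26−19.516)²/19.516 + (22−28.208)²/28.208 + (25−33.456)²/33.456
   = 0.9740 + 0.0439 + 2.1542 + 1.3663 + 2.1373
Sum = 6.676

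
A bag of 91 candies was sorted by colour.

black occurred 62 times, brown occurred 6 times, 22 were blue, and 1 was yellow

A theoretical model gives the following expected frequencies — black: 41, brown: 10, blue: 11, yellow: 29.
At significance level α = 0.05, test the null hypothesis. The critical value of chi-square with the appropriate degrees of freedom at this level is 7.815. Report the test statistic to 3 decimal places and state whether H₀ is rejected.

50.391; reject

black: (62 − 41)²/41 = 441/41 = 10.7561
brown: (6 − 10)²/10 = 16/10 = 1.6000
blue: (22 − 11)²/11 = 121/11 = 11.0000
yellow: (1 − 29)²/29 = 784/29 = 27.0345
Sum = 50.391
df = 3. Since 50.391 > 7.815, we reject H₀.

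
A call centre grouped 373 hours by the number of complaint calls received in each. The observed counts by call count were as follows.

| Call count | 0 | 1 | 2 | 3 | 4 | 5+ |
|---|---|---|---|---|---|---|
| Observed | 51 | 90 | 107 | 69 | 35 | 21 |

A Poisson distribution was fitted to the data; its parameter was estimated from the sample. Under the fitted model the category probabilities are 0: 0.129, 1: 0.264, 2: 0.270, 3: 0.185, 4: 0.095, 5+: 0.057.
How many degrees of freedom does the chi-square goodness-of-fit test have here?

There are k = 6 categories and 1 parameter estimated from the data, so df = 6 − 1 − 1 = 4.

4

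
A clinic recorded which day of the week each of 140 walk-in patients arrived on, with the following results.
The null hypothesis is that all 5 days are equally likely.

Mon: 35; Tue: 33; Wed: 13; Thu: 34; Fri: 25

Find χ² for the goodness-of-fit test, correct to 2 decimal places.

Under H₀ each category has probability 1/5, so each expected count is 140/5 = 28.
cat         O        E   (O−E)²/E
Mon        35       28      1.750
Tue        33       28      0.893
Wed        13       28      8.036
Thu        34       28      1.286
Fri        25       28      0.321
Sum = 12.29

12.29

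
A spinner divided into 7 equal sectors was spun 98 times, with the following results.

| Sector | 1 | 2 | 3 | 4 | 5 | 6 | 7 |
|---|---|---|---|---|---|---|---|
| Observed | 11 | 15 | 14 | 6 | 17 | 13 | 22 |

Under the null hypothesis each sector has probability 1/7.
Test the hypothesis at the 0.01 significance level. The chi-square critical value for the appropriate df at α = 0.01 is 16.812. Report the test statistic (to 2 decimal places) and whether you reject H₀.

Expected count for each of the 7 categories: 98/7 = 14.
χ² = (11−14)²/14 + (15−14)²/14 + (14−14)²/14 + (6−14)²/14 + (17−14)²/14 + (13−14)²/14 + (22−14)²/14
   = 0.643 + 0.071 + 0.000 + 4.571 + 0.643 + 0.071 + 4.571
Sum = 10.57
df = 6. Since 10.57 < 16.812, we do not reject H₀.

10.57; do not reject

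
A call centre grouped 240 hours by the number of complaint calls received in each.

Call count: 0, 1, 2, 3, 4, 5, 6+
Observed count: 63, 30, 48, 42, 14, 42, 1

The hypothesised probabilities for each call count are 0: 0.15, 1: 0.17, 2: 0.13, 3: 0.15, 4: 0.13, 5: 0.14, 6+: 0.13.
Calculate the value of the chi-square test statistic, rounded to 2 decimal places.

Expected counts E_i = n·p_i: 240×0.15 = 36, 240×0.17 = 40.8, 240×0.13 = 31.2, 240×0.15 = 36, 240×0.13 = 31.2, 240×0.14 = 33.6, 240×0.13 = 31.2.
χ² = (63−36)²/36 + (30−40.8)²/40.8 + (48−31.2)²/31.2 + (42−36)²/36 + (14−31.2)²/31.2 + (42−33.6)²/33.6 + (1−31.2)²/31.2
   = 20.250 + 2.859 + 9.046 + 1.000 + 9.482 + 2.100 + 29.232
Sum = 73.97

73.97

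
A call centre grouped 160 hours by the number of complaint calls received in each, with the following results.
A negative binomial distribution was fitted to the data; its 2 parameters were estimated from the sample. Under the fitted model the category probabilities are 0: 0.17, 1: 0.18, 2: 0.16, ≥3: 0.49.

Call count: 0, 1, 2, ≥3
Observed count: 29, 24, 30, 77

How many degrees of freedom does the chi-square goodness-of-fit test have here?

1

There are k = 4 categories and 2 parameters estimated from the data, so df = 4 − 1 − 2 = 1.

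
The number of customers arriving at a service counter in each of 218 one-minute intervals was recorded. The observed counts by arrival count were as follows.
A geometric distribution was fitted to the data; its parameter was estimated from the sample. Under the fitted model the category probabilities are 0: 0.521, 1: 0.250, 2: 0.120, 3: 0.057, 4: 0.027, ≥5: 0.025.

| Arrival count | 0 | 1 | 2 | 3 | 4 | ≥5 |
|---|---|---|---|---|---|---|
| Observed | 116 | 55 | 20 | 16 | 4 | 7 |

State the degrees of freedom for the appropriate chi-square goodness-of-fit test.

4

There are k = 6 categories and 1 parameter estimated from the data, so df = 6 − 1 − 1 = 4.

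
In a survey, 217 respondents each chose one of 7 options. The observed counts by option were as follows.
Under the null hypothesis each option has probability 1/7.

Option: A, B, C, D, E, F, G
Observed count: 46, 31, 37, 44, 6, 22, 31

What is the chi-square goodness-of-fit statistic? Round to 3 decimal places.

36.645

Under H₀ each category has probability 1/7, so each expected count is 217/7 = 31.
χ² = (46−31)²/31 + (31−31)²/31 + (37−31)²/31 + (44−31)²/31 + (6−31)²/31 + (22−31)²/31 + (31−31)²/31
   = 7.2581 + 0.0000 + 1.1613 + 5.4516 + 20.1613 + 2.6129 + 0.0000
Sum = 36.645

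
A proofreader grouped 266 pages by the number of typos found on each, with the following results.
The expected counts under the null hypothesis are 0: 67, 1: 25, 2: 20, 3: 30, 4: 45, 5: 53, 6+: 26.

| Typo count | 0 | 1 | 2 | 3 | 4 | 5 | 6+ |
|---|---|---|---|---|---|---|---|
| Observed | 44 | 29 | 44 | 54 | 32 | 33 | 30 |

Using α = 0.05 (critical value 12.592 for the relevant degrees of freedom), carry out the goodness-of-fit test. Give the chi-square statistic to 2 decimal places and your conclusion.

0: (44 − 67)²/67 = 529/67 = 7.896
1: (29 − 25)²/25 = 16/25 = 0.640
2: (44 − 20)²/20 = 576/20 = 28.800
3: (54 − 30)²/30 = 576/30 = 19.200
4: (32 − 45)²/45 = 169/45 = 3.756
5: (33 − 53)²/53 = 400/53 = 7.547
6+: (30 − 26)²/26 = 16/26 = 0.615
Sum = 68.45
df = 6. Since 68.45 > 12.592, we reject H₀.

68.45; reject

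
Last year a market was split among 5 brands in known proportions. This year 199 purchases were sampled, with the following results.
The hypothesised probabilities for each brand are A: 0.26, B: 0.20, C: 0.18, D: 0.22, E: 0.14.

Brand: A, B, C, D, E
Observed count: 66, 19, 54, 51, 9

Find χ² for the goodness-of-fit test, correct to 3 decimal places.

37.986

Expected counts E_i = n·p_i: 199×0.26 = 51.74, 199×0.20 = 39.8, 199×0.18 = 35.82, 199×0.22 = 43.78, 199×0.14 = 27.86.
χ² = (66−51.74)²/51.74 + (19−39.8)²/39.8 + (54−35.82)²/35.82 + (51−43.78)²/43.78 + (9−27.86)²/27.86
   = 3.9302 + 10.8704 + 9.2270 + 1.1907 + 12.7674
Sum = 37.986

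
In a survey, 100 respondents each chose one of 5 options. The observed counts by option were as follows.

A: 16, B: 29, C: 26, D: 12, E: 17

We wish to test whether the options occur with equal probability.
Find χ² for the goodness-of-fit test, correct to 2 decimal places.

10.30

Expected count for each of the 5 categories: 100/5 = 20.
cat         O        E   (O−E)²/E
A          16       20      0.800
B          29       20      4.050
C          26       20      1.800
D          12       20      3.200
E          17       20      0.450
Sum = 10.30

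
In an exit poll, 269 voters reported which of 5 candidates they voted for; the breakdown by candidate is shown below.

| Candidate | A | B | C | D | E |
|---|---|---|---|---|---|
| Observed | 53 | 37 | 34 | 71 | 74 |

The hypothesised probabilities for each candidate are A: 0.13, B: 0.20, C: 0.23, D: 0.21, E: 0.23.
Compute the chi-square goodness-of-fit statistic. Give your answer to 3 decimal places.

Expected counts E_i = n·p_i: 269×0.13 = 34.97, 269×0.20 = 53.8, 269×0.23 = 61.87, 269×0.21 = 56.49, 269×0.23 = 61.87.
χ² = (53−34.97)²/34.97 + (37−53.8)²/53.8 + (34−61.87)²/61.87 + (71−56.49)²/56.49 + (74−61.87)²/61.87
   = 9.2960 + 5.2461 + 12.5543 + 3.7270 + 2.3782
Sum = 33.202

33.202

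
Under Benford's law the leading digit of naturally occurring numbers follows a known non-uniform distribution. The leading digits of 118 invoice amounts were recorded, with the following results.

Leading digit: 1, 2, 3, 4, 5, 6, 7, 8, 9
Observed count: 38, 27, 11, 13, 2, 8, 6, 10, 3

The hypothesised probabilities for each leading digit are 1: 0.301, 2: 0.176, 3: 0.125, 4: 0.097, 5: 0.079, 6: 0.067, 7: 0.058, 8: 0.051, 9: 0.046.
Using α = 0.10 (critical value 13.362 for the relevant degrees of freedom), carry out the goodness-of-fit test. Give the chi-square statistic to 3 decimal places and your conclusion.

12.785; do not reject

Expected counts E_i = n·p_i: 118×0.301 = 35.518, 118×0.176 = 20.768, 118×0.125 = 14.75, 118×0.097 = 11.446, 118×0.079 = 9.322, 118×0.067 = 7.906, 118×0.058 = 6.844, 118×0.051 = 6.018, 118×0.046 = 5.428.
χ² = (38−35.518)²/35.518 + (27−20.768)²/20.768 + (11−14.75)²/14.75 + (13−11.446)²/11.446 + (2−9.322)²/9.322 + (8−7.906)²/7.906 + (6−6.844)²/6.844 + (10−6.018)²/6.018 + (3−5.428)²/5.428
   = 0.1734 + 1.8701 + 0.9534 + 0.2110 + 5.7511 + 0.0011 + 0.1041 + 2.6348 + 1.0861
Sum = 12.785
df = 8. Since 12.785 < 13.362, we do not reject H₀.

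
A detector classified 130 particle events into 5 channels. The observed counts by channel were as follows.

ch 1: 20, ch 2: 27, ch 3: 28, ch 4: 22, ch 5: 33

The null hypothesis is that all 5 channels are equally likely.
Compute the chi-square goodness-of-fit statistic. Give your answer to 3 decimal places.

4.077

Expected count for each of the 5 categories: 130/5 = 26.
χ² = (20−26)²/26 + (27−26)²/26 + (28−26)²/26 + (22−26)²/26 + (33−26)²/26
   = 1.3846 + 0.0385 + 0.1538 + 0.6154 + 1.8846
Sum = 4.077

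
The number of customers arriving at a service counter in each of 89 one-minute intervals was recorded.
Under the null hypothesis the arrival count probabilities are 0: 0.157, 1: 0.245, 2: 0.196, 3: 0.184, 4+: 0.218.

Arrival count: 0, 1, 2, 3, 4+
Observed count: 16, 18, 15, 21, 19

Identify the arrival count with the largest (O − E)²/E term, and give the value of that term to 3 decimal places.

Expected counts E_i = n·p_i: 89×0.157 = 13.973, 89×0.245 = 21.805, 89×0.196 = 17.444, 89×0.184 = 16.376, 89×0.218 = 19.402.
cat         O        E   (O−E)²/E
0          16   13.973     0.2940
1          18   21.805     0.6640
2          15   17.444     0.3424
3          21   16.376     1.3057
4+         19   19.402     0.0083
The largest term is for 3: 1.306.

3, 1.306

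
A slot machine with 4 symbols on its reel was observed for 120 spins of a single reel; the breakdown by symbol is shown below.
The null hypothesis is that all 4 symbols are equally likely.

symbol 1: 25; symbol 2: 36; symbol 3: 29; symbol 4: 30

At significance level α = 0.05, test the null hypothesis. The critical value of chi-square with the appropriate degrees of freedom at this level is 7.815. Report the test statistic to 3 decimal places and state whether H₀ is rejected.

Expected count for each of the 4 categories: 120/4 = 30.
χ² = (25−30)²/30 + (36−30)²/30 + (29−30)²/30 + (30−30)²/30
   = 0.8333 + 1.2000 + 0.0333 + 0.0000
Sum = 2.067
df = 3. Since 2.067 < 7.815, we do not reject H₀.

2.067; do not reject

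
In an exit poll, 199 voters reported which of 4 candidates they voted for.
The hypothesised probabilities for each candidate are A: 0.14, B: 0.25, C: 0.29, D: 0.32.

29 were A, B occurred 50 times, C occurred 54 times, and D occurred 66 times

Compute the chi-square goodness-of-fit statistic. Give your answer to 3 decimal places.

Expected counts E_i = n·p_i: 199×0.14 = 27.86, 199×0.25 = 49.75, 199×0.29 = 57.71, 199×0.32 = 63.68.
cat         O        E   (O−E)²/E
A          29    27.86     0.0466
B          50    49.75     0.0013
C          54    57.71     0.2385
D          66    63.68     0.0845
Sum = 0.371

0.371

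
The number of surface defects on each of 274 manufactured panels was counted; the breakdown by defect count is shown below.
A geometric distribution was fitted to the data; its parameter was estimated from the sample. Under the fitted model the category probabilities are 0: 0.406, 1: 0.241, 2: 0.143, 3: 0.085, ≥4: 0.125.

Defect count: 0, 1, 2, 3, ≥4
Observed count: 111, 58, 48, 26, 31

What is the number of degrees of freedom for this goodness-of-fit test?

3

There are k = 5 categories and 1 parameter estimated from the data, so df = 5 − 1 − 1 = 3.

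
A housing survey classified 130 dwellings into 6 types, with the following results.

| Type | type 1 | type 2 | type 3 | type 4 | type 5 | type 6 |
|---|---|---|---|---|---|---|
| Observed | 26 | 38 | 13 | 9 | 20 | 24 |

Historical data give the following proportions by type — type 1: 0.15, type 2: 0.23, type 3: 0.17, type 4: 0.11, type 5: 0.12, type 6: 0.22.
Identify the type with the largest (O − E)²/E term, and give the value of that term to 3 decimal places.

Expected counts E_i = n·p_i: 130×0.15 = 19.5, 130×0.23 = 29.9, 130×0.17 = 22.1, 130×0.11 = 14.3, 130×0.12 = 15.6, 130×0.22 = 28.6.
cat         O        E   (O−E)²/E
type 1     26     19.5     2.1667
type 2     38     29.9     2.1943
type 3     13     22.1     3.7471
type 4      9     14.3     1.9643
type 5     20     15.6     1.2410
type 6     24     28.6     0.7399
The largest term is for type 3: 3.747.

type 3, 3.747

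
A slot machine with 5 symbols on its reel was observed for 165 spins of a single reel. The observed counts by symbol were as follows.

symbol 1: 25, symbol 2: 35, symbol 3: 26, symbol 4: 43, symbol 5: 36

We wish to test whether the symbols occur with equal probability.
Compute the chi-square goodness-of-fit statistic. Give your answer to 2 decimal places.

6.85

Expected count for each of the 5 categories: 165/5 = 33.
symbol 1: (25 − 33)²/33 = 64/33 = 1.939
symbol 2: (35 − 33)²/33 = 4/33 = 0.121
symbol 3: (26 − 33)²/33 = 49/33 = 1.485
symbol 4: (43 − 33)²/33 = 100/33 = 3.030
symbol 5: (36 − 33)²/33 = 9/33 = 0.273
Sum = 6.85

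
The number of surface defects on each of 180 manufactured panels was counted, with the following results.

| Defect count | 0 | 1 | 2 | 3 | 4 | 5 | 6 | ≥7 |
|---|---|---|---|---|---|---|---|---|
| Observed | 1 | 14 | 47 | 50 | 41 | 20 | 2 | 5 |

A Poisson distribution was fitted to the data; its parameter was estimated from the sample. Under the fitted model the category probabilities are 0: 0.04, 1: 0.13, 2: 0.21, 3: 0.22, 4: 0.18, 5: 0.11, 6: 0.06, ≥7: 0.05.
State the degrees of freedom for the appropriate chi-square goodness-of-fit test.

There are k = 8 categories and 1 parameter estimated from the data, so df = 8 − 1 − 1 = 6.

6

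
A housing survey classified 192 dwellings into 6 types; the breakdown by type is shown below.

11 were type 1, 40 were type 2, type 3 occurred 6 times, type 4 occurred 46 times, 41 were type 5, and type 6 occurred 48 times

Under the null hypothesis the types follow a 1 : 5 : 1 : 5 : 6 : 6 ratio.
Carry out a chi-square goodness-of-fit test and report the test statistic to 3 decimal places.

3.546

Ratio total = 24. Expected counts: 192×1/24 = 8, 192×5/24 = 40, 192×1/24 = 8, 192×5/24 = 40, 192×6/24 = 48, 192×6/24 = 48.
cat         O        E   (O−E)²/E
type 1     11        8     1.1250
type 2     40       40     0.0000
type 3      6        8     0.5000
type 4     46       40     0.9000
type 5     41       48     1.0208
type 6     48       48     0.0000
Sum = 3.546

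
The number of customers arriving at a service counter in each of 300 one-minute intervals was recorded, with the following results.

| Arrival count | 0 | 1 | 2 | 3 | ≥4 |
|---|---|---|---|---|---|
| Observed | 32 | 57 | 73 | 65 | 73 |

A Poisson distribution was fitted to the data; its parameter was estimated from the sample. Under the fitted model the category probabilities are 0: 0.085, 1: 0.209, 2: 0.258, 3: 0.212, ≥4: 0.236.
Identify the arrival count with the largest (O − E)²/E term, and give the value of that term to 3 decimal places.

Expected counts E_i = n·p_i: 300×0.085 = 25.5, 300×0.209 = 62.7, 300×0.258 = 77.4, 300×0.212 = 63.6, 300×0.236 = 70.8.
0: (32 − 25.5)²/25.5 = 42.25/25.5 = 1.6569
1: (57 − 62.7)²/62.7 = 32.49/62.7 = 0.5182
2: (73 − 77.4)²/77.4 = 19.36/77.4 = 0.2501
3: (65 − 63.6)²/63.6 = 1.96/63.6 = 0.0308
≥4: (73 − 70.8)²/70.8 = 4.84/70.8 = 0.0684
The largest term is for 0: 1.657.

0, 1.657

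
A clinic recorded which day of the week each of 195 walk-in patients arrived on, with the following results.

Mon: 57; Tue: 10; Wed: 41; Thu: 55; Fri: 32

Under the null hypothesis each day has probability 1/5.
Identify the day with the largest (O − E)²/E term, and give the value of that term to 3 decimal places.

Expected count for each of the 5 categories: 195/5 = 39.
χ² = (57−39)²/39 + (10−39)²/39 + (41−39)²/39 + (55−39)²/39 + (32−39)²/39
   = 8.3077 + 21.5641 + 0.1026 + 6.5641 + 1.2564
The largest term is for Tue: 21.564.

Tue, 21.564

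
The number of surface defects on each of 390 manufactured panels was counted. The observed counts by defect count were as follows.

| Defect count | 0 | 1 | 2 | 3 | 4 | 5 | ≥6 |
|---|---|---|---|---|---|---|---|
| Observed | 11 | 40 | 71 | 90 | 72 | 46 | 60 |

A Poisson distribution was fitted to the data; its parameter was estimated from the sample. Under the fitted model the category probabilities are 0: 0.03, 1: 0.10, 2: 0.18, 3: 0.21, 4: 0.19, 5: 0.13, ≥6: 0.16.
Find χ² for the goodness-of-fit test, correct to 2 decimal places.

Expected counts E_i = n·p_i: 390×0.03 = 11.7, 390×0.10 = 39, 390×0.18 = 70.2, 390×0.21 = 81.9, 390×0.19 = 74.1, 390×0.13 = 50.7, 390×0.16 = 62.4.
cat         O        E   (O−E)²/E
0          11     11.7      0.042
1          40       39      0.026
2          71     70.2      0.009
3          90     81.9      0.801
4          72     74.1      0.060
5          46     50.7      0.436
≥6         60     62.4      0.092
Sum = 1.47

1.47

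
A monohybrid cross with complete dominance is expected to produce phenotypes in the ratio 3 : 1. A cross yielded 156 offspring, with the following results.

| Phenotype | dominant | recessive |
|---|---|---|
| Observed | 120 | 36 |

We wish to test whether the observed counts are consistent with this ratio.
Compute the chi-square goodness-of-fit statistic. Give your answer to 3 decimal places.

Ratio total = 4. Expected counts: 156×3/4 = 117, 156×1/4 = 39.
dominant: (120 − 117)²/117 = 9/117 = 0.0769
recessive: (36 − 39)²/39 = 9/39 = 0.2308
Sum = 0.308

0.308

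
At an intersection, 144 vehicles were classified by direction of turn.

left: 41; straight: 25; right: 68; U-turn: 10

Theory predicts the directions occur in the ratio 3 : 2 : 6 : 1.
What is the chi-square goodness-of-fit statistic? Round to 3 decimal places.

1.292

Ratio total = 12. Expected counts: 144×3/12 = 36, 144×2/12 = 24, 144×6/12 = 72, 144×1/12 = 12.
cat           O        E   (O−E)²/E
left         41       36     0.6944
straight     25       24     0.0417
right        68       72     0.2222
U-turn       10       12     0.3333
Sum = 1.292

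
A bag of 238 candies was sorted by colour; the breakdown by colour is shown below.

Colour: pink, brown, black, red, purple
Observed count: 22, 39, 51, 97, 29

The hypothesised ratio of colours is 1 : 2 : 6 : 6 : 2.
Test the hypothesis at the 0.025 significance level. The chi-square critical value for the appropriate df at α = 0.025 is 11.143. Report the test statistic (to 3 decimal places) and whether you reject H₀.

Ratio total = 17. Expected counts: 238×1/17 = 14, 238×2/17 = 28, 238×6/17 = 84, 238×6/17 = 84, 238×2/17 = 28.
pink: (22 − 14)²/14 = 64/14 = 4.5714
brown: (39 − 28)²/28 = 121/28 = 4.3214
black: (51 − 84)²/84 = 1089/84 = 12.9643
red: (97 − 84)²/84 = 169/84 = 2.0119
purple: (29 − 28)²/28 = 1/28 = 0.0357
Sum = 23.905
df = 4. Since 23.905 > 11.143, we reject H₀.

23.905; reject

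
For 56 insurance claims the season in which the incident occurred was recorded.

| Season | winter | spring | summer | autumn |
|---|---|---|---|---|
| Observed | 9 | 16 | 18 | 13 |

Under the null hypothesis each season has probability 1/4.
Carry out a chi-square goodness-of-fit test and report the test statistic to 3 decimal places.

3.286

Under H₀ each category has probability 1/4, so each expected count is 56/4 = 14.
cat         O        E   (O−E)²/E
winter      9       14     1.7857
spring     16       14     0.2857
summer     18       14     1.1429
autumn     13       14     0.0714
Sum = 3.286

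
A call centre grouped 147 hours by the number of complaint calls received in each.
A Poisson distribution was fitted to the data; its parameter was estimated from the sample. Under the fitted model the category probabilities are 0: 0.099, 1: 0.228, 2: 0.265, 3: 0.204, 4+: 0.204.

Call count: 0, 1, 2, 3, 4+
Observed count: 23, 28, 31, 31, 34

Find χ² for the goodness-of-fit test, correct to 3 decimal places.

8.006

Expected counts E_i = n·p_i: 147×0.099 = 14.553, 147×0.228 = 33.516, 147×0.265 = 38.955, 147×0.204 = 29.988, 147×0.204 = 29.988.
cat         O        E   (O−E)²/E
0          23   14.553     4.9029
1          28   33.516     0.9078
2          31   38.955     1.6245
3          31   29.988     0.0342
4+         34   29.988     0.5368
Sum = 8.006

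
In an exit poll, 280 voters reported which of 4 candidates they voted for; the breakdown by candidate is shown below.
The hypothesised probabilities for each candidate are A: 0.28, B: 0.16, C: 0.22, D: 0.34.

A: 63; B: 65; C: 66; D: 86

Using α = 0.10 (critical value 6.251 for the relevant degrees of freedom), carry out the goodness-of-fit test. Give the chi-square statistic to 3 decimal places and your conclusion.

13.336; reject

Expected counts E_i = n·p_i: 280×0.28 = 78.4, 280×0.16 = 44.8, 280×0.22 = 61.6, 280×0.34 = 95.2.
χ² = (63−78.4)²/78.4 + (65−44.8)²/44.8 + (66−61.6)²/61.6 + (86−95.2)²/95.2
   = 3.0250 + 9.1080 + 0.3143 + 0.8891
Sum = 13.336
df = 3. Since 13.336 > 6.251, we reject H₀.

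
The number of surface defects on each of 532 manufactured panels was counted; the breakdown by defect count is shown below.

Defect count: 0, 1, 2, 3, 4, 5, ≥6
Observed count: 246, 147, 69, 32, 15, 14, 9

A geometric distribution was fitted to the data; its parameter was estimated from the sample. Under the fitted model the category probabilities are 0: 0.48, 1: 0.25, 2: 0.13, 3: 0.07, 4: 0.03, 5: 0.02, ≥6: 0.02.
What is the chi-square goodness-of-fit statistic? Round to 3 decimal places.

Expected counts E_i = n·p_i: 532×0.48 = 255.36, 532×0.25 = 133, 532×0.13 = 69.16, 532×0.07 = 37.24, 532×0.03 = 15.96, 532×0.02 = 10.64, 532×0.02 = 10.64.
0: (246 − 255.36)²/255.36 = 87.6096/255.36 = 0.3431
1: (147 − 133)²/133 = 196/133 = 1.4737
2: (69 − 69.16)²/69.16 = 0.0256/69.16 = 0.0004
3: (32 − 37.24)²/37.24 = 27.4576/37.24 = 0.7373
4: (15 − 15.96)²/15.96 = 0.9216/15.96 = 0.0577
5: (14 − 10.64)²/10.64 = 11.2896/10.64 = 1.0611
≥6: (9 − 10.64)²/10.64 = 2.6896/10.64 = 0.2528
Sum = 3.926

3.926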